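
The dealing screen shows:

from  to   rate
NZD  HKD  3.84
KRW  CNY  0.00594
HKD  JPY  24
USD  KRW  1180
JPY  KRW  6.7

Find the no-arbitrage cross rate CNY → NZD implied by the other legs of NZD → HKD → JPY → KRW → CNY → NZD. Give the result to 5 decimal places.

Known legs of the cycle: 3.84 × 24 × 6.7 × 0.00594 = 3.66778368
For no arbitrage the full-cycle product must be 1, so the missing rate is 1 / 3.66778368 ≈ 0.2726442.

0.27264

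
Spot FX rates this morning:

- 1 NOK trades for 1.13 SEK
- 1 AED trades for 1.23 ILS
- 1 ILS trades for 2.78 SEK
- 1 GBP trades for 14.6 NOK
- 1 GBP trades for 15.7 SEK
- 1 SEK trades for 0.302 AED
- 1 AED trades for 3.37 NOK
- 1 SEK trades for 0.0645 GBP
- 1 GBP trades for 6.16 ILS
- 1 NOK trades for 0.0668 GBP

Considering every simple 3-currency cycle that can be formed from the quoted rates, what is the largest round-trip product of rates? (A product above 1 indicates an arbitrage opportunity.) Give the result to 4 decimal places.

1.1500

SEK→AED→NOK→SEK: 0.302 × 3.37 × 1.13 = 1.15005
SEK→GBP→ILS→SEK: 0.0645 × 6.16 × 2.78 = 1.10455
SEK→GBP→NOK→SEK: 0.0645 × 14.6 × 1.13 = 1.06412
SEK→AED→ILS→SEK: 0.302 × 1.23 × 2.78 = 1.03266
Maximum is SEK→AED→NOK→SEK at 1.1500; arbitrage exists.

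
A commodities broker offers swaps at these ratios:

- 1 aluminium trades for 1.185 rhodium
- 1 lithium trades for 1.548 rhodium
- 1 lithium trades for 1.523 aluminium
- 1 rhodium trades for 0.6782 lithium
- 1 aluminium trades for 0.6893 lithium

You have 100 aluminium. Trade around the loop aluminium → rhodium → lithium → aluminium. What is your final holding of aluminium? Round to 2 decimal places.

122.40

100 aluminium × 1.185 = 118.5 rhodium
118.5 rhodium × 0.6782 = 80.3667 lithium
80.3667 lithium × 1.523 = 122.3984841 aluminium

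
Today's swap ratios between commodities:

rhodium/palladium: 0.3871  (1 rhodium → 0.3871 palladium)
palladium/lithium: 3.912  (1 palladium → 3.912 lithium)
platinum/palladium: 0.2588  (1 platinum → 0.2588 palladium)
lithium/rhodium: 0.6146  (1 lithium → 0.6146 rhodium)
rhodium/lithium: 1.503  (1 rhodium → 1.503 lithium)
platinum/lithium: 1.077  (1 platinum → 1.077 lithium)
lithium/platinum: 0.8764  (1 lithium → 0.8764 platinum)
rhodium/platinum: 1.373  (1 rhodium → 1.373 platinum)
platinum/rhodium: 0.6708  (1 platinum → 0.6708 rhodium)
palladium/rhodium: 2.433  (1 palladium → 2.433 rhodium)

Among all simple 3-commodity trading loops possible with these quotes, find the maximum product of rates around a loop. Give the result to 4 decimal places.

0.9307

rhodium→palladium→lithium→rhodium: 0.3871 × 3.912 × 0.6146 = 0.93071
rhodium→platinum→lithium→rhodium: 1.373 × 1.077 × 0.6146 = 0.90882
lithium→platinum→palladium→lithium: 0.8764 × 0.2588 × 3.912 = 0.88729
rhodium→lithium→platinum→rhodium: 1.503 × 0.8764 × 0.6708 = 0.88360
rhodium→platinum→palladium→rhodium: 1.373 × 0.2588 × 2.433 = 0.86452
Maximum is rhodium→palladium→lithium→rhodium at 0.9307; no arbitrage — every cycle loses value.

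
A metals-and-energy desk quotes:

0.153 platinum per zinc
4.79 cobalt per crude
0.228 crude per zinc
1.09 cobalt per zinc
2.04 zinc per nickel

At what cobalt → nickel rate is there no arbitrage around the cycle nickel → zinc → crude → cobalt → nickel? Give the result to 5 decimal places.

Known legs of the cycle: 2.04 × 0.228 × 4.79 = 2.2279248
For no arbitrage the full-cycle product must be 1, so the missing rate is 1 / 2.2279248 ≈ 0.4488482.

0.44885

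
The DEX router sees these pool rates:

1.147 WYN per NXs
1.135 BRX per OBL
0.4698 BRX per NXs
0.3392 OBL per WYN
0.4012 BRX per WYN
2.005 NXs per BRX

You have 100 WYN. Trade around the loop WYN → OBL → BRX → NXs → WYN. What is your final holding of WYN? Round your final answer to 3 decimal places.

88.538

100 WYN × 0.3392 = 33.92 OBL
33.92 OBL × 1.135 = 38.4992 BRX
38.4992 BRX × 2.005 = 77.190896 NXs
77.190896 NXs × 1.147 = 88.537957712 WYN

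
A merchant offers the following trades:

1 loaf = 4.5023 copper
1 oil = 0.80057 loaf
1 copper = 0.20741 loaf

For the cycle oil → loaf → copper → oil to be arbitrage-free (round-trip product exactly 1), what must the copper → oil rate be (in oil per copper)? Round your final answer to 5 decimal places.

0.27744

Known legs of the cycle: 0.80057 × 4.5023 = 3.604406311
For no arbitrage the full-cycle product must be 1, so the missing rate is 1 / 3.604406311 ≈ 0.2774382.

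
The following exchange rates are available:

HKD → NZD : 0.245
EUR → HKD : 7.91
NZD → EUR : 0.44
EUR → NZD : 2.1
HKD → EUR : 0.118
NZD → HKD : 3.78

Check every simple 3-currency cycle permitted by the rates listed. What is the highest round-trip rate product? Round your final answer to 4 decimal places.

EUR→NZD→HKD→EUR: 2.1 × 3.78 × 0.118 = 0.93668
EUR→HKD→NZD→EUR: 7.91 × 0.245 × 0.44 = 0.85270
Maximum is EUR→NZD→HKD→EUR at 0.9367; no arbitrage — every cycle loses value.

0.9367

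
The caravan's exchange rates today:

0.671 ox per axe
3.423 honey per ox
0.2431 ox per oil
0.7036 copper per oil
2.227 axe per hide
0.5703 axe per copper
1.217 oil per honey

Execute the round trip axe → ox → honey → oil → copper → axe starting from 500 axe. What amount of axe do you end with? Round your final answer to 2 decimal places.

560.81

500 axe × 0.671 = 335.5 ox
335.5 ox × 3.423 = 1148.4165 honey
1148.4165 honey × 1.217 = 1397.6228805 oil
1397.6228805 oil × 0.7036 = 983.3674587198 copper
983.3674587198 copper × 0.5703 = 560.81446170790194 axe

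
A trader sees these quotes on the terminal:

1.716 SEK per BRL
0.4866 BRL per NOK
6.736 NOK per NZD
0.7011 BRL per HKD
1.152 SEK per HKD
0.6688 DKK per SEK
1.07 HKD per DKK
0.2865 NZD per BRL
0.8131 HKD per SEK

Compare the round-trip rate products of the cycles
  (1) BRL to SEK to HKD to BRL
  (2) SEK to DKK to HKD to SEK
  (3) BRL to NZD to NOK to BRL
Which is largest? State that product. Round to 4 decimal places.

0.9782

(1) 1.716 × 0.8131 × 0.7011 = 0.97823
(2) 0.6688 × 1.07 × 1.152 = 0.82439
(3) 0.2865 × 6.736 × 0.4866 = 0.93907
Highest is cycle (1) at 0.9782 (≤1, no arbitrage).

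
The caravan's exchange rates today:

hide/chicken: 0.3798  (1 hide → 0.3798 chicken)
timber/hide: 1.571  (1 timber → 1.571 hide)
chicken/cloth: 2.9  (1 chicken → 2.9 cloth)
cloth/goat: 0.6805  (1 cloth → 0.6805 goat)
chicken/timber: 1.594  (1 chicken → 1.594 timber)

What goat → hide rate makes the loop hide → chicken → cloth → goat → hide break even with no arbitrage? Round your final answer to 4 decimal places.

1.3342

Known legs of the cycle: 0.3798 × 2.9 × 0.6805 = 0.74951631
For no arbitrage the full-cycle product must be 1, so the missing rate is 1 / 0.74951631 ≈ 1.334194.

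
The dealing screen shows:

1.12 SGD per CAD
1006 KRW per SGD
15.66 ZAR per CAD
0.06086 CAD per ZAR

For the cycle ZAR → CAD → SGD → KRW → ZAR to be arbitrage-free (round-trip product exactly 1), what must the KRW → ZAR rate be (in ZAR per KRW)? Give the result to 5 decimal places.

0.01458

Known legs of the cycle: 0.06086 × 1.12 × 1006 = 68.5721792
For no arbitrage the full-cycle product must be 1, so the missing rate is 1 / 68.5721792 ≈ 0.0145832.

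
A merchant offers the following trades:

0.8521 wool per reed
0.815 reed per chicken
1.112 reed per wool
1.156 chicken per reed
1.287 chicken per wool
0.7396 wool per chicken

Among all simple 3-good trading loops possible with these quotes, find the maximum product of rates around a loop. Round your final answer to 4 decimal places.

0.9507

reed→chicken→wool→reed: 1.156 × 0.7396 × 1.112 = 0.95074
reed→wool→chicken→reed: 0.8521 × 1.287 × 0.815 = 0.89377
Maximum is reed→chicken→wool→reed at 0.9507; no arbitrage — every cycle loses value.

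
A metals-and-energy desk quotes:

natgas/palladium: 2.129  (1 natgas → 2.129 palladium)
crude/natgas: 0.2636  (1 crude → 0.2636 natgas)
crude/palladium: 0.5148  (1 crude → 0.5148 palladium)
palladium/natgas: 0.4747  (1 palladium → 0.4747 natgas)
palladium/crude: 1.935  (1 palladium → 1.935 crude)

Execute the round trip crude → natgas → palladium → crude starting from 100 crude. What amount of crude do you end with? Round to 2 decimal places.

108.59

100 crude × 0.2636 = 26.36 natgas
26.36 natgas × 2.129 = 56.12044 palladium
56.12044 palladium × 1.935 = 108.5930514 crude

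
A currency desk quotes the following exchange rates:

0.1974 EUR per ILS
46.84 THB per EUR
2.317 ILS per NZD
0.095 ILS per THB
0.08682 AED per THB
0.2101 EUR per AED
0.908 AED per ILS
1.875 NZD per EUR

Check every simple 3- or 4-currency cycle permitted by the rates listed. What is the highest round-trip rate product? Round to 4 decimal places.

0.8784

ILS→EUR→THB→ILS: 0.1974 × 46.84 × 0.095 = 0.87839
ILS→EUR→NZD→ILS: 0.1974 × 1.875 × 2.317 = 0.85758
THB→AED→EUR→THB: 0.08682 × 0.2101 × 46.84 = 0.85440
ILS→AED→EUR→THB→ILS: 0.908 × 0.2101 × 46.84 × 0.095 = 0.84889
ILS→AED→EUR→NZD→ILS: 0.908 × 0.2101 × 1.875 × 2.317 = 0.82878
Maximum is ILS→EUR→THB→ILS at 0.8784; no arbitrage — every cycle loses value.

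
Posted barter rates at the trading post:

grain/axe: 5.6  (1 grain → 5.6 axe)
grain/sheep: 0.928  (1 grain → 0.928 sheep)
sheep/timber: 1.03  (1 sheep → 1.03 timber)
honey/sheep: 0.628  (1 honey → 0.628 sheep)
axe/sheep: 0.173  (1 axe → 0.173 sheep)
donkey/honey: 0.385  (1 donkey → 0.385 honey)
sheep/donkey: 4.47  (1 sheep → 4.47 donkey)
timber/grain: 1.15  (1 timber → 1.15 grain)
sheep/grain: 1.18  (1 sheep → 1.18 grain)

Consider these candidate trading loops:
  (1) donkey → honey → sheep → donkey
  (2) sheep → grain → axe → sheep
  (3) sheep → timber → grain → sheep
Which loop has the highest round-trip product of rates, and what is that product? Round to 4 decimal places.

(1) 0.385 × 0.628 × 4.47 = 1.08076
(2) 1.18 × 5.6 × 0.173 = 1.14318
(3) 1.03 × 1.15 × 0.928 = 1.09922
Highest is cycle (2) at 1.1432 (>1, arbitrage).

1.1432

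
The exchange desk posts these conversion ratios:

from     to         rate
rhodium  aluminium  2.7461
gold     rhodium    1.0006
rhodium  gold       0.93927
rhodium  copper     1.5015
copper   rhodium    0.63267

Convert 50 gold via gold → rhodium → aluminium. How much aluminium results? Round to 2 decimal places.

50 gold × 1.0006 = 50.03 rhodium
50.03 rhodium × 2.7461 = 137.387383 aluminium

137.39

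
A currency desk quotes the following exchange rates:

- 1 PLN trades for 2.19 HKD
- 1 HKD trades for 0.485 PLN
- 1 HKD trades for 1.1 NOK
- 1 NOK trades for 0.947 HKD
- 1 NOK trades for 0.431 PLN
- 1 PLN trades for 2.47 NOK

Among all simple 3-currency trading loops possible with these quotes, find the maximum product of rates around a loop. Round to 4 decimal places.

1.1345

PLN→NOK→HKD→PLN: 2.47 × 0.947 × 0.485 = 1.13446
PLN→HKD→NOK→PLN: 2.19 × 1.1 × 0.431 = 1.03828
Maximum is PLN→NOK→HKD→PLN at 1.1345; arbitrage exists.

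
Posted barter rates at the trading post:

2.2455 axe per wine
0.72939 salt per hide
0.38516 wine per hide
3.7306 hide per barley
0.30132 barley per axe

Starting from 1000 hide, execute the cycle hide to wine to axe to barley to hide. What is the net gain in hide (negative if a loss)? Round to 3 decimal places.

-27.788

1000 hide × 0.38516 = 385.16 wine
385.16 wine × 2.2455 = 864.87678 axe
864.87678 axe × 0.30132 = 260.6046713496 barley
260.6046713496 barley × 3.7306 = 972.21178693681776 hide
Net change: 972.21178693681776 − 1000 = -27.78821306318224 hide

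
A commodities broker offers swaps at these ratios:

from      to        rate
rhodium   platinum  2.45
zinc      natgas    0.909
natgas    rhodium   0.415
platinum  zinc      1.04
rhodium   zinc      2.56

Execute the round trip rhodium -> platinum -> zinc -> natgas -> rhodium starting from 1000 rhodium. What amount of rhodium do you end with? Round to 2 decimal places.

961.19

1000 rhodium × 2.45 = 2450 platinum
2450 platinum × 1.04 = 2548 zinc
2548 zinc × 0.909 = 2316.132 natgas
2316.132 natgas × 0.415 = 961.19478 rhodium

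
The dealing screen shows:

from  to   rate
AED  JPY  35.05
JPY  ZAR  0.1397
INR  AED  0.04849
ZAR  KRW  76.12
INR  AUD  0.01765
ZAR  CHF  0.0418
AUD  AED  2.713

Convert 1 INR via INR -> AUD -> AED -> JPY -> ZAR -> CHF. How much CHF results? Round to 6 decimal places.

1 INR × 0.01765 = 0.01765 AUD
0.01765 AUD × 2.713 = 0.04788445 AED
0.04788445 AED × 35.05 = 1.6783499725 JPY
1.6783499725 JPY × 0.1397 = 0.23446549115825 ZAR
0.23446549115825 ZAR × 0.0418 = 0.00980065753041485 CHF

0.009801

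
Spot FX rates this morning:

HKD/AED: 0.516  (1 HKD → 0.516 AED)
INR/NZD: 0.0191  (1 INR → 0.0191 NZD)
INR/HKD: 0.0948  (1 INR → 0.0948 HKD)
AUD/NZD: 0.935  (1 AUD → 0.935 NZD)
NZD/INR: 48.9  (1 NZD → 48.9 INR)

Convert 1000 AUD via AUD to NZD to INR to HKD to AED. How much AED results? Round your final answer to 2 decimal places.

1000 AUD × 0.935 = 935 NZD
935 NZD × 48.9 = 45721.5 INR
45721.5 INR × 0.0948 = 4334.3982 HKD
4334.3982 HKD × 0.516 = 2236.5494712 AED

2236.55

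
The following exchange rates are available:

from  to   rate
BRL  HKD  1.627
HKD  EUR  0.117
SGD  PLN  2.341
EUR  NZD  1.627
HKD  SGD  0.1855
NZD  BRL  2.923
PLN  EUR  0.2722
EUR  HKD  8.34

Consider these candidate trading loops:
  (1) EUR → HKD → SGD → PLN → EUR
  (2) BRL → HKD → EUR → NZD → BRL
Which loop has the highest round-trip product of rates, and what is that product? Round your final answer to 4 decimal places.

(1) 8.34 × 0.1855 × 2.341 × 0.2722 = 0.98582
(2) 1.627 × 0.117 × 1.627 × 2.923 = 0.90529
Highest is cycle (1) at 0.9858 (≤1, no arbitrage).

0.9858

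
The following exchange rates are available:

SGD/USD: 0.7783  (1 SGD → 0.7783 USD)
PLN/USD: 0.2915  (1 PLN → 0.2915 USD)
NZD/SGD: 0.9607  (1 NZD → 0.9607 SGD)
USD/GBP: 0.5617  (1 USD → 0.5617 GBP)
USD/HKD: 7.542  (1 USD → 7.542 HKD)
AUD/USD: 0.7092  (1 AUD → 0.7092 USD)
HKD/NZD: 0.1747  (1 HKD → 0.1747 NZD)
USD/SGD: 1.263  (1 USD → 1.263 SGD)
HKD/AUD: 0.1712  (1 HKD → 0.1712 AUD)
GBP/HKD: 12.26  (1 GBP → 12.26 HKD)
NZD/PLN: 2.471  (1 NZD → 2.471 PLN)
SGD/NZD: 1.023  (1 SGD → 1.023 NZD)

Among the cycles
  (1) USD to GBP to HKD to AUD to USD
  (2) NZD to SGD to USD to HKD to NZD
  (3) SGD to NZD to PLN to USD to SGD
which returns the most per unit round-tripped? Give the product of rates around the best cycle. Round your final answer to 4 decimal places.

(1) 0.5617 × 12.26 × 0.1712 × 0.7092 = 0.83612
(2) 0.9607 × 0.7783 × 7.542 × 0.1747 = 0.98518
(3) 1.023 × 2.471 × 0.2915 × 1.263 = 0.93066
Highest is cycle (2) at 0.9852 (≤1, no arbitrage).

0.9852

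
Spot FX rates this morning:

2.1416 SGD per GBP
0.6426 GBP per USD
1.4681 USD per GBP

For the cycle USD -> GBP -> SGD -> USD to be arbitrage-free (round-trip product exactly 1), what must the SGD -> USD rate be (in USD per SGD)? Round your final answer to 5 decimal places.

0.72664

Known legs of the cycle: 0.6426 × 2.1416 = 1.37619216
For no arbitrage the full-cycle product must be 1, so the missing rate is 1 / 1.37619216 ≈ 0.7266427.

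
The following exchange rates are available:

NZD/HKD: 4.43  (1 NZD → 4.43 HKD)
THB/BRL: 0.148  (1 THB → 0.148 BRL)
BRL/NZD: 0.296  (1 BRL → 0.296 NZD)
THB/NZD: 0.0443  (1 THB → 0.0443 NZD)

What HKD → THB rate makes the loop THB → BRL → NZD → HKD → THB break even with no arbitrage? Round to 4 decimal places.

Known legs of the cycle: 0.148 × 0.296 × 4.43 = 0.19406944
For no arbitrage the full-cycle product must be 1, so the missing rate is 1 / 0.19406944 ≈ 5.152795.

5.1528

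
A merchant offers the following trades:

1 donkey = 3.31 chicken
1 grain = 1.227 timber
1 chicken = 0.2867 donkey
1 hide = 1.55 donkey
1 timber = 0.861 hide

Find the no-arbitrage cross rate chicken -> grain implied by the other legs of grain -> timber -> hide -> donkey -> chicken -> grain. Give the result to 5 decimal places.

Known legs of the cycle: 1.227 × 0.861 × 1.55 × 3.31 = 5.4201013335
For no arbitrage the full-cycle product must be 1, so the missing rate is 1 / 5.4201013335 ≈ 0.1844984.

0.18450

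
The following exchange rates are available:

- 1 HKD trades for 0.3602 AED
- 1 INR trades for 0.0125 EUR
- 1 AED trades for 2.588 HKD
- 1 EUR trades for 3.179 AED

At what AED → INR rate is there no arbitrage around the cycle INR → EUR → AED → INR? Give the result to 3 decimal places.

Known legs of the cycle: 0.0125 × 3.179 = 0.0397375
For no arbitrage the full-cycle product must be 1, so the missing rate is 1 / 0.0397375 ≈ 25.16515.

25.165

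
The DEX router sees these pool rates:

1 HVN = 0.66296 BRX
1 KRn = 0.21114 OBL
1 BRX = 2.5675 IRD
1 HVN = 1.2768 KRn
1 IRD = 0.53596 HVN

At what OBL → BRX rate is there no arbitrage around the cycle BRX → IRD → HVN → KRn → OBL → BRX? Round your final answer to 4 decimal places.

2.6957

Known legs of the cycle: 2.5675 × 0.53596 × 1.2768 × 0.21114 = 0.3709678063605696
For no arbitrage the full-cycle product must be 1, so the missing rate is 1 / 0.3709678063605696 ≈ 2.695652.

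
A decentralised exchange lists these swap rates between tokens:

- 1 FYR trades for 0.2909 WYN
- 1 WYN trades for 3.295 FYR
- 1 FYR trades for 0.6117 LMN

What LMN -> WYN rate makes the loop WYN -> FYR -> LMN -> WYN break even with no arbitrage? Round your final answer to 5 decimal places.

Known legs of the cycle: 3.295 × 0.6117 = 2.0155515
For no arbitrage the full-cycle product must be 1, so the missing rate is 1 / 2.0155515 ≈ 0.4961421.

0.49614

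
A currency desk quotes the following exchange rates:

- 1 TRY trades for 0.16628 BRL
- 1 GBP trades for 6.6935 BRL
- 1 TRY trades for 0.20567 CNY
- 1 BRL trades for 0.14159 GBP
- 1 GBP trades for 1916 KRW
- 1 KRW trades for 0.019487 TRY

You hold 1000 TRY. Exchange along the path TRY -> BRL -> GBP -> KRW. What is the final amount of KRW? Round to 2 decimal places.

1000 TRY × 0.16628 = 166.28 BRL
166.28 BRL × 0.14159 = 23.5435852 GBP
23.5435852 GBP × 1916 = 45109.5092432 KRW

45109.51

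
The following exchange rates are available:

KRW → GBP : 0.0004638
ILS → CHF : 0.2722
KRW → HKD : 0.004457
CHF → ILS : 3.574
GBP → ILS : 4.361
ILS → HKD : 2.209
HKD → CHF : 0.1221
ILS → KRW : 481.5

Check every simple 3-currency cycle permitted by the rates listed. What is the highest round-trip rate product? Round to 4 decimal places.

0.9739

KRW→GBP→ILS→KRW: 0.0004638 × 4.361 × 481.5 = 0.97390
CHF→ILS→HKD→CHF: 3.574 × 2.209 × 0.1221 = 0.96398
Maximum is KRW→GBP→ILS→KRW at 0.9739; no arbitrage — every cycle loses value.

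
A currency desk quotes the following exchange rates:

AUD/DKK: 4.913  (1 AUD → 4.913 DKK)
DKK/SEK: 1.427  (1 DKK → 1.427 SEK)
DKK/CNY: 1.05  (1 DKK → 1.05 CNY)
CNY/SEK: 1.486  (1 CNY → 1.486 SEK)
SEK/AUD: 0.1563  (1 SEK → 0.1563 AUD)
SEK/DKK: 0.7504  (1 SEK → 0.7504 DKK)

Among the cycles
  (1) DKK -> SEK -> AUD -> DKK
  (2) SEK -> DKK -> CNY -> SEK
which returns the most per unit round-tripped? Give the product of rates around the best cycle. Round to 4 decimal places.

1.1708

(1) 1.427 × 0.1563 × 4.913 = 1.09580
(2) 0.7504 × 1.05 × 1.486 = 1.17085
Highest is cycle (2) at 1.1708 (>1, arbitrage).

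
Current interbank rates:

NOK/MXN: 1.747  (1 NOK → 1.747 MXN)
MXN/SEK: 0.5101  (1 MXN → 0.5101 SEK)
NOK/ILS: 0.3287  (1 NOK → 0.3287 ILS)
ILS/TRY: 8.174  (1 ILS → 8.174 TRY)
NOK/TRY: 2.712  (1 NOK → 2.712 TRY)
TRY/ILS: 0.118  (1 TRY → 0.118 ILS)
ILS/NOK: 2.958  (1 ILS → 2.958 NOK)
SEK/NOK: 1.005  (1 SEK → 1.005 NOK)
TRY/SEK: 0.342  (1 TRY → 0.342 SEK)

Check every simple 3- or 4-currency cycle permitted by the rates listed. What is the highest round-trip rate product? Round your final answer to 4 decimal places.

ILS→NOK→TRY→ILS: 2.958 × 2.712 × 0.118 = 0.94661
TRY→SEK→NOK→TRY: 0.342 × 1.005 × 2.712 = 0.93214
ILS→TRY→SEK→NOK→ILS: 8.174 × 0.342 × 1.005 × 0.3287 = 0.92348
MXN→SEK→NOK→MXN: 0.5101 × 1.005 × 1.747 = 0.89560
Maximum is ILS→NOK→TRY→ILS at 0.9466; no arbitrage — every cycle loses value.

0.9466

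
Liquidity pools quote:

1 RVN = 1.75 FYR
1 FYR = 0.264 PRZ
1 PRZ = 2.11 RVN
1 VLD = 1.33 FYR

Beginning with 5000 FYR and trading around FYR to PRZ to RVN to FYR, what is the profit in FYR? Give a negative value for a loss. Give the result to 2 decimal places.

-125.90

5000 FYR × 0.264 = 1320 PRZ
1320 PRZ × 2.11 = 2785.2 RVN
2785.2 RVN × 1.75 = 4874.1 FYR
Net change: 4874.1 − 5000 = -125.9 FYR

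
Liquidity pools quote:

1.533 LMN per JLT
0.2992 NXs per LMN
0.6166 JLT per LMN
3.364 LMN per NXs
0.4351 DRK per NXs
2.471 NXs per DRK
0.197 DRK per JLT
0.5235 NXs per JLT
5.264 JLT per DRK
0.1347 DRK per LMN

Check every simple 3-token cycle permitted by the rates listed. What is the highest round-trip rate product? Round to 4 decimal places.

1.1990

DRK→JLT→NXs→DRK: 5.264 × 0.5235 × 0.4351 = 1.19901
DRK→NXs→LMN→DRK: 2.471 × 3.364 × 0.1347 = 1.11969
DRK→JLT→LMN→DRK: 5.264 × 1.533 × 0.1347 = 1.08699
JLT→NXs→LMN→JLT: 0.5235 × 3.364 × 0.6166 = 1.08587
Maximum is DRK→JLT→NXs→DRK at 1.1990; arbitrage exists.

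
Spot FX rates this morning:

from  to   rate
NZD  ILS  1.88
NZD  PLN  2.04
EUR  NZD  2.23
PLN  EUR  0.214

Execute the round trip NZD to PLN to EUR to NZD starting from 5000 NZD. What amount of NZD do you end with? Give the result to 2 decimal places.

4867.64

5000 NZD × 2.04 = 10200 PLN
10200 PLN × 0.214 = 2182.8 EUR
2182.8 EUR × 2.23 = 4867.644 NZD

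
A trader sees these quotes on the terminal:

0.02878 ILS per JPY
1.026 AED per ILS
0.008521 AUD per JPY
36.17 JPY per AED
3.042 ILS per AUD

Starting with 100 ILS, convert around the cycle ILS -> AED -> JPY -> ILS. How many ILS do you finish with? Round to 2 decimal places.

100 ILS × 1.026 = 102.6 AED
102.6 AED × 36.17 = 3711.042 JPY
3711.042 JPY × 0.02878 = 106.80378876 ILS

106.80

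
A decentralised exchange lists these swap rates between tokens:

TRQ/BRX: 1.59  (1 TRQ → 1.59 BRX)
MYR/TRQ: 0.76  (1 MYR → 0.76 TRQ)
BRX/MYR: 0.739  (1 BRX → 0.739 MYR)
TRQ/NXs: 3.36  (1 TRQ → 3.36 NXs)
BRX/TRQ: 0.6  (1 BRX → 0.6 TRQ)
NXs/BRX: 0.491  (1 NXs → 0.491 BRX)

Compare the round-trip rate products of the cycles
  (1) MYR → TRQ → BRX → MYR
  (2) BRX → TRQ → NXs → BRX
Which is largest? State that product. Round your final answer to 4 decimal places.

(1) 0.76 × 1.59 × 0.739 = 0.89301
(2) 0.6 × 3.36 × 0.491 = 0.98986
Highest is cycle (2) at 0.9899 (≤1, no arbitrage).

0.9899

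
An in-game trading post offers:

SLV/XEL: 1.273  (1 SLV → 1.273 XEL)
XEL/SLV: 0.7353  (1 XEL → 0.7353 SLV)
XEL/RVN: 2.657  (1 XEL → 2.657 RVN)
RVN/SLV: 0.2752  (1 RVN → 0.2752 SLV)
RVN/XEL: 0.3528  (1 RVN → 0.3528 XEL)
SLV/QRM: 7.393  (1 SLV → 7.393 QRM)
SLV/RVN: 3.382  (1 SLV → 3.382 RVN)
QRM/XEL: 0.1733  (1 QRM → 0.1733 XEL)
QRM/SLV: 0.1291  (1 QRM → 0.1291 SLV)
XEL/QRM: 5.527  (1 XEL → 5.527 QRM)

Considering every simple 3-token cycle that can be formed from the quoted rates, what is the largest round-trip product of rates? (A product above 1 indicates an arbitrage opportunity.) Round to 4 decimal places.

SLV→QRM→XEL→SLV: 7.393 × 0.1733 × 0.7353 = 0.94207
SLV→XEL→RVN→SLV: 1.273 × 2.657 × 0.2752 = 0.93083
SLV→XEL→QRM→SLV: 1.273 × 5.527 × 0.1291 = 0.90833
SLV→RVN→XEL→SLV: 3.382 × 0.3528 × 0.7353 = 0.87734
Maximum is SLV→QRM→XEL→SLV at 0.9421; no arbitrage — every cycle loses value.

0.9421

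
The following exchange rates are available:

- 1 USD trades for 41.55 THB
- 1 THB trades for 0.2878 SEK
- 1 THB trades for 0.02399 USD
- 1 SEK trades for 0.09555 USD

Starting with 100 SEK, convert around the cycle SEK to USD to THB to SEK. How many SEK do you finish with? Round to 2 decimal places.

114.26

100 SEK × 0.09555 = 9.555 USD
9.555 USD × 41.55 = 397.01025 THB
397.01025 THB × 0.2878 = 114.25954995 SEK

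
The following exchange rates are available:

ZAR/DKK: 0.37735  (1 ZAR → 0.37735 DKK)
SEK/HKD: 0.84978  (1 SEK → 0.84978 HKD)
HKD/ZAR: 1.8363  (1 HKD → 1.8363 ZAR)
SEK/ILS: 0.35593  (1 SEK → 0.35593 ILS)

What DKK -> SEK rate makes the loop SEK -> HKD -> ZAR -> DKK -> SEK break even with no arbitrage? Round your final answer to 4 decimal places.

1.6983

Known legs of the cycle: 0.84978 × 1.8363 × 0.37735 = 0.5888361901329
For no arbitrage the full-cycle product must be 1, so the missing rate is 1 / 0.5888361901329 ≈ 1.698265.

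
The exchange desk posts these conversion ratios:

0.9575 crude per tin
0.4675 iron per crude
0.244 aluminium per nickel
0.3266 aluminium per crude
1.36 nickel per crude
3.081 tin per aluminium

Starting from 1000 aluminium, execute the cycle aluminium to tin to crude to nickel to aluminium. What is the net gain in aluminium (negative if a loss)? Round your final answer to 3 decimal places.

1000 aluminium × 3.081 = 3081 tin
3081 tin × 0.9575 = 2950.0575 crude
2950.0575 crude × 1.36 = 4012.0782 nickel
4012.0782 nickel × 0.244 = 978.9470808 aluminium
Net change: 978.9470808 − 1000 = -21.0529192 aluminium

-21.053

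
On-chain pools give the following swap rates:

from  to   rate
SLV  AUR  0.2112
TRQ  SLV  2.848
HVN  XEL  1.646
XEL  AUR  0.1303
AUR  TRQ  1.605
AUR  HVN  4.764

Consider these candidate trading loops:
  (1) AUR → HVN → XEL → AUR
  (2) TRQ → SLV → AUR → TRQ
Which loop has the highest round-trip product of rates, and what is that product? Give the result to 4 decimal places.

1.0218

(1) 4.764 × 1.646 × 0.1303 = 1.02175
(2) 2.848 × 0.2112 × 1.605 = 0.96540
Highest is cycle (1) at 1.0218 (>1, arbitrage).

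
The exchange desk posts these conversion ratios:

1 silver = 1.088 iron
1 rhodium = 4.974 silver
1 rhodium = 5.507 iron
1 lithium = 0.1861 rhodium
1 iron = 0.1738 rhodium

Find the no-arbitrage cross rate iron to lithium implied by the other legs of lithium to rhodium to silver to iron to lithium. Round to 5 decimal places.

0.99293

Known legs of the cycle: 0.1861 × 4.974 × 1.088 = 1.0071196032
For no arbitrage the full-cycle product must be 1, so the missing rate is 1 / 1.0071196032 ≈ 0.9929307.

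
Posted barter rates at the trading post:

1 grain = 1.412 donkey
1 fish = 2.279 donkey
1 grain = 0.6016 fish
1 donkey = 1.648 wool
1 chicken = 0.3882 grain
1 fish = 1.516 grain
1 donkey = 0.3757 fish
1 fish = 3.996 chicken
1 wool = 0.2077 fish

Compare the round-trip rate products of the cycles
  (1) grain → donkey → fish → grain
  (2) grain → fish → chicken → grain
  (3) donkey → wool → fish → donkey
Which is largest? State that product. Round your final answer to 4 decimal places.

0.9332

(1) 1.412 × 0.3757 × 1.516 = 0.80422
(2) 0.6016 × 3.996 × 0.3882 = 0.93323
(3) 1.648 × 0.2077 × 2.279 = 0.78008
Highest is cycle (2) at 0.9332 (≤1, no arbitrage).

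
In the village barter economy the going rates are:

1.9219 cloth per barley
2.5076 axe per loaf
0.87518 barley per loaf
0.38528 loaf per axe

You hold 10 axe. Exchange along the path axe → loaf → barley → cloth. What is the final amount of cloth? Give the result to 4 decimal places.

10 axe × 0.38528 = 3.8528 loaf
3.8528 loaf × 0.87518 = 3.371893504 barley
3.371893504 barley × 1.9219 = 6.4804421253376 cloth

6.4804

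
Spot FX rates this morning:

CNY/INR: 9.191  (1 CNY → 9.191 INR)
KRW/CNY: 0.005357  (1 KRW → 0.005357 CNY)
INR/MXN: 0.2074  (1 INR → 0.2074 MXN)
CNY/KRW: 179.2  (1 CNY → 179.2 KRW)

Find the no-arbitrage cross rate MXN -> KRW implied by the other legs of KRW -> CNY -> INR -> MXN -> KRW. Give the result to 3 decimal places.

Known legs of the cycle: 0.005357 × 9.191 × 0.2074 = 0.0102115851838
For no arbitrage the full-cycle product must be 1, so the missing rate is 1 / 0.0102115851838 ≈ 97.92799.

97.928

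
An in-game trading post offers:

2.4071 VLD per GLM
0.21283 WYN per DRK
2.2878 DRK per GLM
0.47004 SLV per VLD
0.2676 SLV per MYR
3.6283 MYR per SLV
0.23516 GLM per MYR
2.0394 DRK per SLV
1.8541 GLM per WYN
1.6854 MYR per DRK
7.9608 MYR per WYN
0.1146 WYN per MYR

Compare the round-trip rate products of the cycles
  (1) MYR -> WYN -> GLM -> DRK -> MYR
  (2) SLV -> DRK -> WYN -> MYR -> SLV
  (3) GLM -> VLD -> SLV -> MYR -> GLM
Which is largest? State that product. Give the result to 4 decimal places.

0.9654

(1) 0.1146 × 1.8541 × 2.2878 × 1.6854 = 0.81929
(2) 2.0394 × 0.21283 × 7.9608 × 0.2676 = 0.92465
(3) 2.4071 × 0.47004 × 3.6283 × 0.23516 = 0.96537
Highest is cycle (3) at 0.9654 (≤1, no arbitrage).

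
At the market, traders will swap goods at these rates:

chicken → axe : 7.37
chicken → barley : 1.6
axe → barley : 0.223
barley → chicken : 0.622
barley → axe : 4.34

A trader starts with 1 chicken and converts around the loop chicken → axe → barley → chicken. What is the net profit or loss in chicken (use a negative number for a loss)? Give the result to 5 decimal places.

0.02226

1 chicken × 7.37 = 7.37 axe
7.37 axe × 0.223 = 1.64351 barley
1.64351 barley × 0.622 = 1.02226322 chicken
Net change: 1.02226322 − 1 = 0.02226322 chicken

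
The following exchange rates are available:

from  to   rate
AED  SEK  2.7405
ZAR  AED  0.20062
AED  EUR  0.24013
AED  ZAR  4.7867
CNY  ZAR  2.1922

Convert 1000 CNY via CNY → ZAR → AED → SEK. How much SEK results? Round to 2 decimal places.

1000 CNY × 2.1922 = 2192.2 ZAR
2192.2 ZAR × 0.20062 = 439.799164 AED
439.799164 AED × 2.7405 = 1205.269608942 SEK

1205.27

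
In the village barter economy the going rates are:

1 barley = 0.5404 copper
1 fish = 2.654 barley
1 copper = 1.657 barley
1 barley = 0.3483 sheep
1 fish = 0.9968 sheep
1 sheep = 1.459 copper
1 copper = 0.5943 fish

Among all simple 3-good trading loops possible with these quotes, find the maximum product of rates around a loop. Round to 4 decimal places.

0.8643

sheep→copper→fish→sheep: 1.459 × 0.5943 × 0.9968 = 0.86431
barley→copper→fish→barley: 0.5404 × 0.5943 × 2.654 = 0.85236
sheep→copper→barley→sheep: 1.459 × 1.657 × 0.3483 = 0.84204
Maximum is sheep→copper→fish→sheep at 0.8643; no arbitrage — every cycle loses value.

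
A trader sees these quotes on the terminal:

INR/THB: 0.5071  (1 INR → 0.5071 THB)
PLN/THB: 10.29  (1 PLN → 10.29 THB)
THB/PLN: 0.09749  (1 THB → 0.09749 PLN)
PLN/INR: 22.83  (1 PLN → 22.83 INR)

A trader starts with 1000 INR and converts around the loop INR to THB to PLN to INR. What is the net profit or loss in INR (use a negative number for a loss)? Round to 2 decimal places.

1000 INR × 0.5071 = 507.1 THB
507.1 THB × 0.09749 = 49.437179 PLN
49.437179 PLN × 22.83 = 1128.65079657 INR
Net change: 1128.65079657 − 1000 = 128.65079657 INR

128.65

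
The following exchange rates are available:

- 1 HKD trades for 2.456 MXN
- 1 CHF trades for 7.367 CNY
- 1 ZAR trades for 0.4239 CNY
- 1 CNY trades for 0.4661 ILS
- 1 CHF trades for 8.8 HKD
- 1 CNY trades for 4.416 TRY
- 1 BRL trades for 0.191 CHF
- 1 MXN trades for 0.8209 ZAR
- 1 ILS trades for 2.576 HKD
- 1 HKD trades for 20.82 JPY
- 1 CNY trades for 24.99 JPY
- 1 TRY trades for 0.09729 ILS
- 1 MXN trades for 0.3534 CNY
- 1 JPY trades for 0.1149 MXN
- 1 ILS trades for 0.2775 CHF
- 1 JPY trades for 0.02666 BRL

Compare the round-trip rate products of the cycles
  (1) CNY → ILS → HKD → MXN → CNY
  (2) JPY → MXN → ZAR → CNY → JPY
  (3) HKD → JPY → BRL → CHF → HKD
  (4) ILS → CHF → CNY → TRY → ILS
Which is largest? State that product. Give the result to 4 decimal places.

1.0421

(1) 0.4661 × 2.576 × 2.456 × 0.3534 = 1.04213
(2) 0.1149 × 0.8209 × 0.4239 × 24.99 = 0.99917
(3) 20.82 × 0.02666 × 0.191 × 8.8 = 0.93295
(4) 0.2775 × 7.367 × 4.416 × 0.09729 = 0.87832
Highest is cycle (1) at 1.0421 (>1, arbitrage).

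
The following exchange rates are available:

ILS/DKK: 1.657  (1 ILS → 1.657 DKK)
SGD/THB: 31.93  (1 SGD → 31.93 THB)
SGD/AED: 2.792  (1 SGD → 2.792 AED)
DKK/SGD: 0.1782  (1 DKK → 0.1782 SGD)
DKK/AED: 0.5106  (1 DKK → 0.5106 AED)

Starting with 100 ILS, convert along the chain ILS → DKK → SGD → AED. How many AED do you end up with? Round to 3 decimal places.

100 ILS × 1.657 = 165.7 DKK
165.7 DKK × 0.1782 = 29.52774 SGD
29.52774 SGD × 2.792 = 82.44145008 AED

82.441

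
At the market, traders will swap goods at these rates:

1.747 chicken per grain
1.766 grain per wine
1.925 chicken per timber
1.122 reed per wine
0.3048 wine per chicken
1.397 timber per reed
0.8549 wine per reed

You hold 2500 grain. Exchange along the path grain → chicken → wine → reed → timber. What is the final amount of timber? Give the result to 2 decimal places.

2500 grain × 1.747 = 4367.5 chicken
4367.5 chicken × 0.3048 = 1331.214 wine
1331.214 wine × 1.122 = 1493.622108 reed
1493.622108 reed × 1.397 = 2086.590084876 timber

2086.59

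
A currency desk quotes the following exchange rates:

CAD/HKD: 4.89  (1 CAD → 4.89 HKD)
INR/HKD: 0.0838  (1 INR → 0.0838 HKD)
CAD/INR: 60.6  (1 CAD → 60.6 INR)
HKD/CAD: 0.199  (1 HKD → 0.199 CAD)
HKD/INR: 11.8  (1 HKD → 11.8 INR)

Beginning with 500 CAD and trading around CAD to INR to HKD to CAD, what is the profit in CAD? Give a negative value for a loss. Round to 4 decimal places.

5.2889

500 CAD × 60.6 = 30300 INR
30300 INR × 0.0838 = 2539.14 HKD
2539.14 HKD × 0.199 = 505.28886 CAD
Net change: 505.28886 − 500 = 5.28886 CAD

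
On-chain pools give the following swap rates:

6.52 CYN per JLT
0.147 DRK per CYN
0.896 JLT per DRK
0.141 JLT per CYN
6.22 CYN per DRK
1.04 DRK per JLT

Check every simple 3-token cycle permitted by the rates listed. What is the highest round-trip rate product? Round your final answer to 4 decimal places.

0.9121

JLT→DRK→CYN→JLT: 1.04 × 6.22 × 0.141 = 0.91210
JLT→CYN→DRK→JLT: 6.52 × 0.147 × 0.896 = 0.85876
Maximum is JLT→DRK→CYN→JLT at 0.9121; no arbitrage — every cycle loses value.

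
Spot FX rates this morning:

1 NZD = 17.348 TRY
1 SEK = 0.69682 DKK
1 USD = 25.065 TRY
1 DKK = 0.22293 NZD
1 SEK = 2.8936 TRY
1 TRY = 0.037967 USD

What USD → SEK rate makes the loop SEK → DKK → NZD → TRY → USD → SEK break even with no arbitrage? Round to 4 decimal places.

Known legs of the cycle: 0.69682 × 0.22293 × 17.348 × 0.037967 = 0.1023162982030872216
For no arbitrage the full-cycle product must be 1, so the missing rate is 1 / 0.1023162982030872216 ≈ 9.773614.

9.7736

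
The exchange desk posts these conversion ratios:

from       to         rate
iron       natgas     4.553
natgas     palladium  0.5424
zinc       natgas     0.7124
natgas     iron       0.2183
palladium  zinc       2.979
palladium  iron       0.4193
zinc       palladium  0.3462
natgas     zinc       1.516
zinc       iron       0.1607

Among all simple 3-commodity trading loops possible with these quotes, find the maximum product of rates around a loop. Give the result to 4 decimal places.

natgas→palladium→zinc→natgas: 0.5424 × 2.979 × 0.7124 = 1.15110
natgas→zinc→iron→natgas: 1.516 × 0.1607 × 4.553 = 1.10921
natgas→palladium→iron→natgas: 0.5424 × 0.4193 × 4.553 = 1.03548
Maximum is natgas→palladium→zinc→natgas at 1.1511; arbitrage exists.

1.1511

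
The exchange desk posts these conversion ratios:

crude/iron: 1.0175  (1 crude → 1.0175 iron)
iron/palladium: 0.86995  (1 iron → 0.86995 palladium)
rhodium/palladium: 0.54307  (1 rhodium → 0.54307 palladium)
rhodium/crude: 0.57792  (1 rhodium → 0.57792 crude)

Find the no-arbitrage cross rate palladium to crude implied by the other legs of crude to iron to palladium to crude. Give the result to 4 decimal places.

Known legs of the cycle: 1.0175 × 0.86995 = 0.885174125
For no arbitrage the full-cycle product must be 1, so the missing rate is 1 / 0.885174125 ≈ 1.129721.

1.1297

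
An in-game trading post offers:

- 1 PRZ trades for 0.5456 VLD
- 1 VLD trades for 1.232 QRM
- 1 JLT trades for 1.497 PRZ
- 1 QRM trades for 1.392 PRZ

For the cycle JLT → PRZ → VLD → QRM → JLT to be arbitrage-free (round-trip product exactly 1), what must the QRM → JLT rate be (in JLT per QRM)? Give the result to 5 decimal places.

0.99379

Known legs of the cycle: 1.497 × 0.5456 × 1.232 = 1.0062522624
For no arbitrage the full-cycle product must be 1, so the missing rate is 1 / 1.0062522624 ≈ 0.9937866.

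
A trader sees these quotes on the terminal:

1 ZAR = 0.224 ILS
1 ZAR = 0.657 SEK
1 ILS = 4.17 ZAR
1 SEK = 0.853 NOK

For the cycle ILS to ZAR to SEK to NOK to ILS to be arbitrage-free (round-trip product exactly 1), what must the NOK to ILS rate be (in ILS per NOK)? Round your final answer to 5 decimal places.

Known legs of the cycle: 4.17 × 0.657 × 0.853 = 2.33695557
For no arbitrage the full-cycle product must be 1, so the missing rate is 1 / 2.33695557 ≈ 0.4279072.

0.42791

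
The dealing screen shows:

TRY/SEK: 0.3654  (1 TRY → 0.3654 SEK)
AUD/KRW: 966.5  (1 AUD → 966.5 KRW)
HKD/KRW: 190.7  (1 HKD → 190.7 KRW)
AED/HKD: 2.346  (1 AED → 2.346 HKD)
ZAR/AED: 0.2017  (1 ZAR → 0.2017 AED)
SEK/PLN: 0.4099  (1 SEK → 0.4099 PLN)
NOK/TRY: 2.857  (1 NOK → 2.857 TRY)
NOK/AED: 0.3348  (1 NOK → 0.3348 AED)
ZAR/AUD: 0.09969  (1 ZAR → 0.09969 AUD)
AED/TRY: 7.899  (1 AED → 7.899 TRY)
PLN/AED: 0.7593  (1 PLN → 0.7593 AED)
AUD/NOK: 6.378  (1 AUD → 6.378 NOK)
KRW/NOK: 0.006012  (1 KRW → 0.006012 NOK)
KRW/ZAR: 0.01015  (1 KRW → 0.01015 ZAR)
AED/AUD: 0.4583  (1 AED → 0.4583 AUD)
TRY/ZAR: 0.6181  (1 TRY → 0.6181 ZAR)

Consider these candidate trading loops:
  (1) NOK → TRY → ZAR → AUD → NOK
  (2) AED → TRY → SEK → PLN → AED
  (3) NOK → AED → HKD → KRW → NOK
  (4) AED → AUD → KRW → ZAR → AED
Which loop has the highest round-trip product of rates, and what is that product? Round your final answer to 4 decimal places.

1.1228

(1) 2.857 × 0.6181 × 0.09969 × 6.378 = 1.12281
(2) 7.899 × 0.3654 × 0.4099 × 0.7593 = 0.89832
(3) 0.3348 × 2.346 × 190.7 × 0.006012 = 0.90050
(4) 0.4583 × 966.5 × 0.01015 × 0.2017 = 0.90683
Highest is cycle (1) at 1.1228 (>1, arbitrage).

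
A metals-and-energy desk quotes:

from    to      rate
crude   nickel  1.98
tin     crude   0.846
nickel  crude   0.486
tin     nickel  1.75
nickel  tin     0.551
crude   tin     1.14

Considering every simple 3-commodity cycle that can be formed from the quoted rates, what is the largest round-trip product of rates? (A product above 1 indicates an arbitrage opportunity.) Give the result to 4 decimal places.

crude→tin→nickel→crude: 1.14 × 1.75 × 0.486 = 0.96957
crude→nickel→tin→crude: 1.98 × 0.551 × 0.846 = 0.92297
Maximum is crude→tin→nickel→crude at 0.9696; no arbitrage — every cycle loses value.

0.9696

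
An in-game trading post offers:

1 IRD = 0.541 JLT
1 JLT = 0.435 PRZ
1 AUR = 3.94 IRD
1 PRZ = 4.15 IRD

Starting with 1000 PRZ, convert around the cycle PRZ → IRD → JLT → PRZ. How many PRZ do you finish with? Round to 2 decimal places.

1000 PRZ × 4.15 = 4150 IRD
4150 IRD × 0.541 = 2245.15 JLT
2245.15 JLT × 0.435 = 976.64025 PRZ

976.64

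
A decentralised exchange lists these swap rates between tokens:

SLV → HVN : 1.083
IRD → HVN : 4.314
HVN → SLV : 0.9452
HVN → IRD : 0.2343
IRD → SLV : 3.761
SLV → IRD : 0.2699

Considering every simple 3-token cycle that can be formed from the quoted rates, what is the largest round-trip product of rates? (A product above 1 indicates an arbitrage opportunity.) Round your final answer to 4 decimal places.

IRD→HVN→SLV→IRD: 4.314 × 0.9452 × 0.2699 = 1.10054
IRD→SLV→HVN→IRD: 3.761 × 1.083 × 0.2343 = 0.95434
Maximum is IRD→HVN→SLV→IRD at 1.1005; arbitrage exists.

1.1005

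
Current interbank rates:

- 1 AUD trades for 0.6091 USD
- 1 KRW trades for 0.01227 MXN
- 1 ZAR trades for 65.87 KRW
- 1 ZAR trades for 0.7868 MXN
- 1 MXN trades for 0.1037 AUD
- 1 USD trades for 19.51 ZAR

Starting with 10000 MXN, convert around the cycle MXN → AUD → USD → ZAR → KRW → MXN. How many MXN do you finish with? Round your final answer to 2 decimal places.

9959.94

10000 MXN × 0.1037 = 1037 AUD
1037 AUD × 0.6091 = 631.6367 USD
631.6367 USD × 19.51 = 12323.232017 ZAR
12323.232017 ZAR × 65.87 = 811731.29295979 KRW
811731.29295979 KRW × 0.01227 = 9959.9429646166233 MXN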